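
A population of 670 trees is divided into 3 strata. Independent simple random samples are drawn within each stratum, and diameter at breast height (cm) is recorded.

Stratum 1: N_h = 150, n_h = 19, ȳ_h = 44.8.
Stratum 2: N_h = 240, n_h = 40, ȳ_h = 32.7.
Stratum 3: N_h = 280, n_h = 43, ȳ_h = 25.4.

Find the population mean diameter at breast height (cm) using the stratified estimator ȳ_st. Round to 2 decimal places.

N = Σ N_h = 670. Stratum weights W_h = N_h/N.
ȳ_st = (150·44.8 + 240·32.7 + 280·25.4) / 670 = 32.3582

ȳ_st ≈ 32.36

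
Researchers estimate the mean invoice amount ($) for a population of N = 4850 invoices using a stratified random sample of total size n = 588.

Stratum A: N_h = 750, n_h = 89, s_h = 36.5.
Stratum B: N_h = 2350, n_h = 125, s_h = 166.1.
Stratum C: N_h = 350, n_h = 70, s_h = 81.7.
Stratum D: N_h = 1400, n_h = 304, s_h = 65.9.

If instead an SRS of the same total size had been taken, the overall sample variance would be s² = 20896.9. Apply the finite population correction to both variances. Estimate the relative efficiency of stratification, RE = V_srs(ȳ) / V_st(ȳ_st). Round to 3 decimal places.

RE ≈ 0.616

V̂(ȳ_st) = Σ W_h² (1 − n_h/N_h) s_h²/n_h, with W_h = N_h/N and N = 4850:
  stratum A: (750/4850)²·(1 − 89/750)·36.5²/89 = 0.315482
  stratum B: (2350/4850)²·(1 − 125/2350)·166.1²/125 = 49.0618
  stratum C: (350/4850)²·(1 − 70/350)·81.7²/70 = 0.397273
  stratum D: (1400/4850)²·(1 − 304/1400)·65.9²/304 = 0.931864
V_st = 50.7064
V_srs = (1 − 588/4850)·20896.9/588 = 31.2303
Relative efficiency = V_srs / V_st = 31.2303/50.7064 = 0.6159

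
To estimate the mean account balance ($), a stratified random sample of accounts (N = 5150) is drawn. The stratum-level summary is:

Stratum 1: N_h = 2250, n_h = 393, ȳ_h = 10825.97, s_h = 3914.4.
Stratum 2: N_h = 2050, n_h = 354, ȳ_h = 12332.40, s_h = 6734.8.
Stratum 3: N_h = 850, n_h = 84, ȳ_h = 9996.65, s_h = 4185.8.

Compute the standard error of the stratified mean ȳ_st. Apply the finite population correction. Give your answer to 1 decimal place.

SE(ȳ_st) ≈ 167.5

V̂(ȳ_st) = Σ W_h² (1 − n_h/N_h) s_h²/n_h, with W_h = N_h/N and N = 5150:
  stratum 1: (2250/5150)²·(1 − 393/2250)·3914.4²/393 = 6142.11
  stratum 2: (2050/5150)²·(1 − 354/2050)·6734.8²/354 = 16796.2
  stratum 3: (850/5150)²·(1 − 84/850)·4185.8²/84 = 5120.48
V̂(ȳ_st) = 28058.8
SE(ȳ_st) = √28058.8 = 167.508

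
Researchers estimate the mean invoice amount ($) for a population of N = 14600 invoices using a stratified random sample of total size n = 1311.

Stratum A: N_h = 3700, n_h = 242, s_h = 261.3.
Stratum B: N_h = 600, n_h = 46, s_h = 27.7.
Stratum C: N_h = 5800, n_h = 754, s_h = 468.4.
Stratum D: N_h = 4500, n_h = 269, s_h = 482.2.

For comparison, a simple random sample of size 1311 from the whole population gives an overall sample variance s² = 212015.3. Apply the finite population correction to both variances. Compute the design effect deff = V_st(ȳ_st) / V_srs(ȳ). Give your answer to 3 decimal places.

V̂(ȳ_st) = Σ W_h² (1 − n_h/N_h) s_h²/n_h, with W_h = N_h/N and N = 14600:
  stratum A: (3700/14600)²·(1 − 242/3700)·261.3²/242 = 16.935
  stratum B: (600/14600)²·(1 − 46/600)·27.7²/46 = 0.026011
  stratum C: (5800/14600)²·(1 − 754/5800)·468.4²/754 = 39.9514
  stratum D: (4500/14600)²·(1 − 269/4500)·482.2²/269 = 77.2062
V_st = 134.119
V_srs = (1 − 1311/14600)·212015.3/1311 = 147.199
deff = V_st / V_srs = 134.119/147.199 = 0.9111

deff ≈ 0.911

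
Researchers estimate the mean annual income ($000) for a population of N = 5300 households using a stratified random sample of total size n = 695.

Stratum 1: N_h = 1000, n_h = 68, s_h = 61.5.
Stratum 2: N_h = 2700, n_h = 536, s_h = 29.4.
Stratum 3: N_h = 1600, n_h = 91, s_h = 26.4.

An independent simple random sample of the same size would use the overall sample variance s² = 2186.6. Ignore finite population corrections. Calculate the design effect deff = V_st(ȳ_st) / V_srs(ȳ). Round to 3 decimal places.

V̂(ȳ_st) = Σ W_h² s_h²/n_h, with W_h = N_h/N and N = 5300:
  stratum 1: (1000/5300)²·61.5²/68 = 1.98011
  stratum 2: (2700/5300)²·29.4²/536 = 0.41851
  stratum 3: (1600/5300)²·26.4²/91 = 0.697999
V_st = 3.09662
V_srs = s²/n = 2186.6/695 = 3.14619
deff = V_st / V_srs = 3.09662/3.14619 = 0.9842

deff ≈ 0.984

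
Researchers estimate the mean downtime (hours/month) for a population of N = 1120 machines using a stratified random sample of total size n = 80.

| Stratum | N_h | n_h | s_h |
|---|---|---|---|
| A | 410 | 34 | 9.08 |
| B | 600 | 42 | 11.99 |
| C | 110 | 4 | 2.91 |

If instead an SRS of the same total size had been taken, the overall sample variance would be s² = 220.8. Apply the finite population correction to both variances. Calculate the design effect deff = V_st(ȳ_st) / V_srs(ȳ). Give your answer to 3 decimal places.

deff ≈ 0.480

V̂(ȳ_st) = Σ W_h² (1 − n_h/N_h) s_h²/n_h, with W_h = N_h/N and N = 1120:
  stratum A: (410/1120)²·(1 − 34/410)·9.08²/34 = 0.298008
  stratum B: (600/1120)²·(1 − 42/600)·11.99²/42 = 0.913563
  stratum C: (110/1120)²·(1 − 4/110)·2.91²/4 = 0.0196783
V_st = 1.23125
V_srs = (1 − 80/1120)·220.8/80 = 2.56286
deff = V_st / V_srs = 1.23125/2.56286 = 0.4804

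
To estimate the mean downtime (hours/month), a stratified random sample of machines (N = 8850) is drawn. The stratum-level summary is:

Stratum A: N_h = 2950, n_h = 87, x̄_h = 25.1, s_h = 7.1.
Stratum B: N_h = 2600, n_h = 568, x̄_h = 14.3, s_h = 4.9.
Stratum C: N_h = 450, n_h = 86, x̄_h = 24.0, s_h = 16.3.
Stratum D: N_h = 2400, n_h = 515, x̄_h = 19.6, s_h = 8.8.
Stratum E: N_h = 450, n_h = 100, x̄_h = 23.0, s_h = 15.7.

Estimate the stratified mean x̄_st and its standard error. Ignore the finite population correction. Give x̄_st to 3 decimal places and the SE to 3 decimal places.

x̄_st ≈ 20.273, SE ≈ 0.306

x̄_st = Σ W_h x̄_h = (2950·25.1 + 2600·14.3 + 450·24.0 + 2400·19.6 + 450·23.0)/8850 = 20.27288
V̂(x̄_st) = Σ W_h² s_h²/n_h, with W_h = N_h/N and N = 8850:
  stratum A: (2950/8850)²·7.1²/87 = 0.0643806
  stratum B: (2600/8850)²·4.9²/568 = 0.00364841
  stratum C: (450/8850)²·16.3²/86 = 0.00798758
  stratum D: (2400/8850)²·8.8²/515 = 0.0110584
  stratum E: (450/8850)²·15.7²/100 = 0.00637291
V̂(x̄_st) = 0.0934479
SE(x̄_st) = √0.0934479 = 0.305693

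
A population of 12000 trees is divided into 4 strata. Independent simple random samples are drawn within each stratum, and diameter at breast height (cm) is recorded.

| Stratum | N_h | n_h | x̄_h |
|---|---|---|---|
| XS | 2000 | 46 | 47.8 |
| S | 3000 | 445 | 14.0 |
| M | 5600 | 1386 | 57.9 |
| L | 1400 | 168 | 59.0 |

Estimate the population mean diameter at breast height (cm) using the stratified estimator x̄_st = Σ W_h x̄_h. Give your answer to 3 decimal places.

x̄_st ≈ 45.370

N = Σ N_h = 12000. Stratum weights W_h = N_h/N.
x̄_st = (2000·47.8 + 3000·14.0 + 5600·57.9 + 1400·59.0) / 12000 = 45.37000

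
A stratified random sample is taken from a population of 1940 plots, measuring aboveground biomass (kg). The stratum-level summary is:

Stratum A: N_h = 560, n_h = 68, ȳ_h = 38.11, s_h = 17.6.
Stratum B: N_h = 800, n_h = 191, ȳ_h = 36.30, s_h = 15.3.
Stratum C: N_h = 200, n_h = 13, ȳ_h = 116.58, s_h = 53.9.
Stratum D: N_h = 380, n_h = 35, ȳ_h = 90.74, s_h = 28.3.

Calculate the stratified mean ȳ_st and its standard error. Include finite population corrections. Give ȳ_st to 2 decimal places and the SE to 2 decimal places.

ȳ_st = Σ W_h ȳ_h = (560·38.11 + 800·36.30 + 200·116.58 + 380·90.74)/1940 = 55.76227
V̂(ȳ_st) = Σ W_h² (1 − n_h/N_h) s_h²/n_h, with W_h = N_h/N and N = 1940:
  stratum A: (560/1940)²·(1 − 68/560)·17.6²/68 = 0.333477
  stratum B: (800/1940)²·(1 − 191/800)·15.3²/191 = 0.158655
  stratum C: (200/1940)²·(1 − 13/200)·53.9²/13 = 2.22076
  stratum D: (380/1940)²·(1 − 35/380)·28.3²/35 = 0.797084
V̂(ȳ_st) = 3.50998
SE(ȳ_st) = √3.50998 = 1.87349

ȳ_st ≈ 55.76, SE ≈ 1.87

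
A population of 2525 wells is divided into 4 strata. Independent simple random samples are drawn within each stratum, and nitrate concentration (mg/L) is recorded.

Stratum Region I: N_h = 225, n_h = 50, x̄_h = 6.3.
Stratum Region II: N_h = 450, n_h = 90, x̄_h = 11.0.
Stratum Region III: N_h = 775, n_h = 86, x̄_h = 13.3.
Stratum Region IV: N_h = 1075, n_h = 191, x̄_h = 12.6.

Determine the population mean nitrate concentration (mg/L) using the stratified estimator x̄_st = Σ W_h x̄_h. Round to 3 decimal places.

N = Σ N_h = 2525. Stratum weights W_h = N_h/N.
x̄_st = (225·6.3 + 450·11.0 + 775·13.3 + 1075·12.6) / 2525 = 11.96832

x̄_st ≈ 11.968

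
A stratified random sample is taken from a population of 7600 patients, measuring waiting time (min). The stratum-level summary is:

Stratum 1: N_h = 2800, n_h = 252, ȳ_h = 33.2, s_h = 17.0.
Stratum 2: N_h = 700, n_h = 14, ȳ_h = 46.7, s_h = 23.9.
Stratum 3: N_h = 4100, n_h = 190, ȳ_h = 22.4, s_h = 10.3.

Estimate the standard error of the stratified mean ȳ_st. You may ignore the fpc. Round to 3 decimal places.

V̂(ȳ_st) = Σ W_h² s_h²/n_h, with W_h = N_h/N and N = 7600:
  stratum 1: (2800/7600)²·17.0²/252 = 0.155663
  stratum 2: (700/7600)²·23.9²/14 = 0.346128
  stratum 3: (4100/7600)²·10.3²/190 = 0.162503
V̂(ȳ_st) = 0.664294
SE(ȳ_st) = √0.664294 = 0.815042

SE(ȳ_st) ≈ 0.815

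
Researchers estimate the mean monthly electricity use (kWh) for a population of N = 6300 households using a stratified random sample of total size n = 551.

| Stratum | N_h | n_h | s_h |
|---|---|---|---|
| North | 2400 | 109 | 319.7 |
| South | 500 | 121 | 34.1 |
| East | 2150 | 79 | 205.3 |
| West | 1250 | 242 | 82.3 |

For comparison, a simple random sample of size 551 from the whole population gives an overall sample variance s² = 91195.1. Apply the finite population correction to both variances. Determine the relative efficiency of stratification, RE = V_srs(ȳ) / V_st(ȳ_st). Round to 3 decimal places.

V̂(ȳ_st) = Σ W_h² (1 − n_h/N_h) s_h²/n_h, with W_h = N_h/N and N = 6300:
  stratum North: (2400/6300)²·(1 − 109/2400)·319.7²/109 = 129.901
  stratum South: (500/6300)²·(1 − 121/500)·34.1²/121 = 0.045883
  stratum East: (2150/6300)²·(1 − 79/2150)·205.3²/79 = 59.8533
  stratum West: (1250/6300)²·(1 − 242/1250)·82.3²/242 = 0.888533
V_st = 190.689
V_srs = (1 − 551/6300)·91195.1/551 = 151.033
Relative efficiency = V_srs / V_st = 151.033/190.689 = 0.7920

RE ≈ 0.792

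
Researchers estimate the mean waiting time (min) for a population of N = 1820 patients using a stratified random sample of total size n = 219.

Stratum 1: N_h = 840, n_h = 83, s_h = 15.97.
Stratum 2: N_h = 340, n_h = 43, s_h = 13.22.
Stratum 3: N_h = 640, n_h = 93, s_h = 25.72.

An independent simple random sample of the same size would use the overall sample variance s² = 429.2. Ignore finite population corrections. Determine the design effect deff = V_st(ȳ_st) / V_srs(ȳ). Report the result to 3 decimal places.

deff ≈ 0.855

V̂(ȳ_st) = Σ W_h² s_h²/n_h, with W_h = N_h/N and N = 1820:
  stratum 1: (840/1820)²·15.97²/83 = 0.654557
  stratum 2: (340/1820)²·13.22²/43 = 0.141844
  stratum 3: (640/1820)²·25.72²/93 = 0.879582
V_st = 1.67598
V_srs = s²/n = 429.2/219 = 1.95982
deff = V_st / V_srs = 1.67598/1.95982 = 0.8552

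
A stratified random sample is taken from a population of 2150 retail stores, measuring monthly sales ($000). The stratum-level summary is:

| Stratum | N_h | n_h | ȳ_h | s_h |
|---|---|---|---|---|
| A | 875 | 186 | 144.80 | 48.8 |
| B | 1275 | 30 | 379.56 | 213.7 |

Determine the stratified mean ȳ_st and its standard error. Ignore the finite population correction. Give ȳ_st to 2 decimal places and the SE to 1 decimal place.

ȳ_st = Σ W_h ȳ_h = (875·144.80 + 1275·379.56)/2150 = 284.01814
V̂(ȳ_st) = Σ W_h² s_h²/n_h, with W_h = N_h/N and N = 2150:
  stratum A: (875/2150)²·48.8²/186 = 2.12063
  stratum B: (1275/2150)²·213.7²/30 = 535.342
V̂(ȳ_st) = 537.463
SE(ȳ_st) = √537.463 = 23.1832

ȳ_st ≈ 284.02, SE ≈ 23.2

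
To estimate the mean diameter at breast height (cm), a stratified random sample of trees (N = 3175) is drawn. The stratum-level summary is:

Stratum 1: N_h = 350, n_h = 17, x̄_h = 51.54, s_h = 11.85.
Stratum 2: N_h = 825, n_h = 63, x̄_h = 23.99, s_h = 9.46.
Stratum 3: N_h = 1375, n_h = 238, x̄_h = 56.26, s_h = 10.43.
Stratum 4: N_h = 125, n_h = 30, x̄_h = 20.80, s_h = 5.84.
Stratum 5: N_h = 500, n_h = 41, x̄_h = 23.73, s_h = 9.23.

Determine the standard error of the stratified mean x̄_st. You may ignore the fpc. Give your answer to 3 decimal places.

V̂(x̄_st) = Σ W_h² s_h²/n_h, with W_h = N_h/N and N = 3175:
  stratum 1: (350/3175)²·11.85²/17 = 0.100378
  stratum 2: (825/3175)²·9.46²/63 = 0.0959096
  stratum 3: (1375/3175)²·10.43²/238 = 0.0857254
  stratum 4: (125/3175)²·5.84²/30 = 0.00176213
  stratum 5: (500/3175)²·9.23²/41 = 0.0515314
V̂(x̄_st) = 0.335306
SE(x̄_st) = √0.335306 = 0.579056

SE(x̄_st) ≈ 0.579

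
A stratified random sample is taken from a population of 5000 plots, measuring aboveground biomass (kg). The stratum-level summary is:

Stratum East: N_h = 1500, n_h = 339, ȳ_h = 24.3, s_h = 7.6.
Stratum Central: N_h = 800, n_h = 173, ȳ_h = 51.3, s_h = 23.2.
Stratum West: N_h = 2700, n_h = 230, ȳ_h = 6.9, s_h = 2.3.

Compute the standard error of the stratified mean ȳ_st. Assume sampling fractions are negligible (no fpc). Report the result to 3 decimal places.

SE(ȳ_st) ≈ 0.319

V̂(ȳ_st) = Σ W_h² s_h²/n_h, with W_h = N_h/N and N = 5000:
  stratum East: (1500/5000)²·7.6²/339 = 0.0153345
  stratum Central: (800/5000)²·23.2²/173 = 0.0796471
  stratum West: (2700/5000)²·2.3²/230 = 0.0067068
V̂(ȳ_st) = 0.101688
SE(ȳ_st) = √0.101688 = 0.318886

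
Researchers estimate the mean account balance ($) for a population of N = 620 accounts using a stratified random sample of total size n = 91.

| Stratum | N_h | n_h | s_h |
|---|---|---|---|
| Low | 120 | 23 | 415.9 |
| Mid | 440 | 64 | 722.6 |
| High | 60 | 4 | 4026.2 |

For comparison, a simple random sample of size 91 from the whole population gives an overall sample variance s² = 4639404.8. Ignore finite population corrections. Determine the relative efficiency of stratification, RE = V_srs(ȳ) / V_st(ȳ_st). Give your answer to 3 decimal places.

V̂(ȳ_st) = Σ W_h² s_h²/n_h, with W_h = N_h/N and N = 620:
  stratum Low: (120/620)²·415.9²/23 = 281.727
  stratum Mid: (440/620)²·722.6²/64 = 4109.02
  stratum High: (60/620)²·4026.2²/4 = 37953.3
V_st = 42344.1
V_srs = s²/n = 4639404.8/91 = 50982.5
Relative efficiency = V_srs / V_st = 50982.5/42344.1 = 1.2040

RE ≈ 1.204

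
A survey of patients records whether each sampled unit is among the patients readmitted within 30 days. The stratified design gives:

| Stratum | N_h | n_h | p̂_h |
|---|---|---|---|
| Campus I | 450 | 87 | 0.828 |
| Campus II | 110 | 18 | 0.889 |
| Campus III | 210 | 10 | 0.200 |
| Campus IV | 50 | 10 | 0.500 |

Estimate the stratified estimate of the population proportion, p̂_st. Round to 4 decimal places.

N = 820; stratum weights W_h = N_h/N.
p̂_st = Σ W_h p̂_h = (450·0.828 + 110·0.889 + 210·0.200 + 50·0.500)/820 = 0.65535

p̂_st ≈ 0.6554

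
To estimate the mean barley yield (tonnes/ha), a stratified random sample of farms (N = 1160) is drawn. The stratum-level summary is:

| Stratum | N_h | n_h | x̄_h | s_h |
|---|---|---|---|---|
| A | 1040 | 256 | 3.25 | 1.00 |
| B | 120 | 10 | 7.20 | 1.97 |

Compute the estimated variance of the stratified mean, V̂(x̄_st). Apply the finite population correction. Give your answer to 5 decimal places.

V̂(x̄_st) ≈ 0.00617

V̂(x̄_st) = Σ W_h² (1 − n_h/N_h) s_h²/n_h, with W_h = N_h/N and N = 1160:
  stratum A: (1040/1160)²·(1 − 256/1040)·1.00²/256 = 0.00236697
  stratum B: (120/1160)²·(1 − 10/120)·1.97²/10 = 0.00380707
V̂(x̄_st) = 0.00617404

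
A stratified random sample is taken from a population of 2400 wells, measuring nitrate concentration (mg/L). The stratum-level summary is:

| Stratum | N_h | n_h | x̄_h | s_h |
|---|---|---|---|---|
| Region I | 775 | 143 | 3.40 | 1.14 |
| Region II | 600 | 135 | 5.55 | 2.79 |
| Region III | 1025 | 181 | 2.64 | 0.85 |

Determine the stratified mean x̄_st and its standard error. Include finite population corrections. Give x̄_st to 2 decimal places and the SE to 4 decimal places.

x̄_st = Σ W_h x̄_h = (775·3.40 + 600·5.55 + 1025·2.64)/2400 = 3.61292
V̂(x̄_st) = Σ W_h² (1 − n_h/N_h) s_h²/n_h, with W_h = N_h/N and N = 2400:
  stratum Region I: (775/2400)²·(1 − 143/775)·1.14²/143 = 0.000772805
  stratum Region II: (600/2400)²·(1 − 135/600)·2.79²/135 = 0.00279291
  stratum Region III: (1025/2400)²·(1 − 181/1025)·0.85²/181 = 0.000599519
V̂(x̄_st) = 0.00416523
SE(x̄_st) = √0.00416523 = 0.0645386

x̄_st ≈ 3.61, SE ≈ 0.0645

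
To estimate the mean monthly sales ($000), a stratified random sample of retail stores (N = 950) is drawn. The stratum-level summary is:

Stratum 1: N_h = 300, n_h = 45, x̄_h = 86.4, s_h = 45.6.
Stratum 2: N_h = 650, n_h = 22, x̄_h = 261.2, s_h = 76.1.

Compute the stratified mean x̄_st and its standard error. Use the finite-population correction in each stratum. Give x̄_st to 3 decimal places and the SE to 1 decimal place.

x̄_st = Σ W_h x̄_h = (300·86.4 + 650·261.2)/950 = 206.00000
V̂(x̄_st) = Σ W_h² (1 − n_h/N_h) s_h²/n_h, with W_h = N_h/N and N = 950:
  stratum 1: (300/950)²·(1 − 45/300)·45.6²/45 = 3.9168
  stratum 2: (650/950)²·(1 − 22/650)·76.1²/22 = 119.062
V̂(x̄_st) = 122.979
SE(x̄_st) = √122.979 = 11.0896

x̄_st ≈ 206.000, SE ≈ 11.1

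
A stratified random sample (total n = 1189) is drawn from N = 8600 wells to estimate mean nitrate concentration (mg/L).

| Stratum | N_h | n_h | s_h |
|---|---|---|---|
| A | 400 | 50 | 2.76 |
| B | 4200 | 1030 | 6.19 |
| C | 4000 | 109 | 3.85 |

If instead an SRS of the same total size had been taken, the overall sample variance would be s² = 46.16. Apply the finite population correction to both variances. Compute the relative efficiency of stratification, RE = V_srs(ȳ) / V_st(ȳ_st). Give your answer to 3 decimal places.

RE ≈ 0.940

V̂(ȳ_st) = Σ W_h² (1 − n_h/N_h) s_h²/n_h, with W_h = N_h/N and N = 8600:
  stratum A: (400/8600)²·(1 − 50/400)·2.76²/50 = 0.000288389
  stratum B: (4200/8600)²·(1 − 1030/4200)·6.19²/1030 = 0.00669662
  stratum C: (4000/8600)²·(1 − 109/4000)·3.85²/109 = 0.0286167
V_st = 0.0356017
V_srs = (1 − 1189/8600)·46.16/1189 = 0.0334551
Relative efficiency = V_srs / V_st = 0.0334551/0.0356017 = 0.9397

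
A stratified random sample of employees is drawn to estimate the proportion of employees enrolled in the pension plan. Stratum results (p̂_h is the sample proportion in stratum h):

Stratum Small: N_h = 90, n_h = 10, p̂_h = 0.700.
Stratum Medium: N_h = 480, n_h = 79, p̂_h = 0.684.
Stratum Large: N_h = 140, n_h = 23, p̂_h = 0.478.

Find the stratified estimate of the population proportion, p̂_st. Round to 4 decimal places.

N = 710; stratum weights W_h = N_h/N.
p̂_st = Σ W_h p̂_h = (90·0.700 + 480·0.684 + 140·0.478)/710 = 0.64541

p̂_st ≈ 0.6454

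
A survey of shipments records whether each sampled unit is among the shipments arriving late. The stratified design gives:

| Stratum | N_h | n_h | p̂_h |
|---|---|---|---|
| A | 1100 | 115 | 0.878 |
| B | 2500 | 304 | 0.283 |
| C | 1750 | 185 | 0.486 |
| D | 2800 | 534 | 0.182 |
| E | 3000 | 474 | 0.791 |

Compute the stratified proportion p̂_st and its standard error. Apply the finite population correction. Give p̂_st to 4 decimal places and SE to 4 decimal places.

p̂_st ≈ 0.4849, SE ≈ 0.0102

N = 11150; stratum weights W_h = N_h/N.
p̂_st = Σ W_h p̂_h = (1100·0.878 + 2500·0.283 + 1750·0.486 + 2800·0.182 + 3000·0.791)/11150 = 0.48488
V̂(p̂_st) = Σ W_h² (1 − n_h/N_h) p̂_h(1−p̂_h)/(n_h−1):
  stratum A: (1100/11150)²·(1 − 115/1100)·0.878·0.122/114 = 8.18896e-06
  stratum B: (2500/11150)²·(1 − 304/2500)·0.283·0.717/303 = 2.95723e-05
  stratum C: (1750/11150)²·(1 − 185/1750)·0.486·0.514/184 = 2.99078e-05
  stratum D: (2800/11150)²·(1 − 534/2800)·0.182·0.818/533 = 1.42549e-05
  stratum E: (3000/11150)²·(1 − 474/3000)·0.791·0.209/473 = 2.13043e-05
V̂(p̂_st) = 0.000103228; SE = √V̂ = 0.0101601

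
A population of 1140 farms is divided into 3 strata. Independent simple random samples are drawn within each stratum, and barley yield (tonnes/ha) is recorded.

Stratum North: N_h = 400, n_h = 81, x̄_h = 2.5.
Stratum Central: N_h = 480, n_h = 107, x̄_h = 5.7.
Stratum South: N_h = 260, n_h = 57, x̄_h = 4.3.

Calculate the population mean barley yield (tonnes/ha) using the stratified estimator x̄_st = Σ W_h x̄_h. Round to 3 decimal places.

x̄_st ≈ 4.258

N = Σ N_h = 1140. Stratum weights W_h = N_h/N.
x̄_st = (400·2.5 + 480·5.7 + 260·4.3) / 1140 = 4.25789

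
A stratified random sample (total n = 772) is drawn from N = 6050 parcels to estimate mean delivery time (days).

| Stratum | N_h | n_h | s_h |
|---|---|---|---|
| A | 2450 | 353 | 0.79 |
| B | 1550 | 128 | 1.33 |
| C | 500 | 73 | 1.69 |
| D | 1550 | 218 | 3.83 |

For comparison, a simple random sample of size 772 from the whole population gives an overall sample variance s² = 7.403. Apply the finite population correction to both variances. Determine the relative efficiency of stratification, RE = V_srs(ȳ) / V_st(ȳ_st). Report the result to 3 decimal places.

V̂(ȳ_st) = Σ W_h² (1 − n_h/N_h) s_h²/n_h, with W_h = N_h/N and N = 6050:
  stratum A: (2450/6050)²·(1 − 353/2450)·0.79²/353 = 0.000248161
  stratum B: (1550/6050)²·(1 − 128/1550)·1.33²/128 = 0.000832173
  stratum C: (500/6050)²·(1 − 73/500)·1.69²/73 = 0.000228212
  stratum D: (1550/6050)²·(1 − 218/1550)·3.83²/218 = 0.00379548
V_st = 0.00510402
V_srs = (1 − 772/6050)·7.403/772 = 0.00836574
Relative efficiency = V_srs / V_st = 0.00836574/0.00510402 = 1.6390

RE ≈ 1.639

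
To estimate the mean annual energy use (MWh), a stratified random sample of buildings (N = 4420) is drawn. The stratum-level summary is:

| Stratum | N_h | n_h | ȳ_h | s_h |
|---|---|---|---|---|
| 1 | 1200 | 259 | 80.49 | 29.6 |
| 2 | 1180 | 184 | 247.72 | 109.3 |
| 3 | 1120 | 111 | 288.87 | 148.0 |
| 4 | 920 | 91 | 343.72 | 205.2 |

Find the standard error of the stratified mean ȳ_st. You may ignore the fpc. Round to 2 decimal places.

V̂(ȳ_st) = Σ W_h² s_h²/n_h, with W_h = N_h/N and N = 4420:
  stratum 1: (1200/4420)²·29.6²/259 = 0.249346
  stratum 2: (1180/4420)²·109.3²/184 = 4.62745
  stratum 3: (1120/4420)²·148.0²/111 = 12.6704
  stratum 4: (920/4420)²·205.2²/91 = 20.0468
V̂(ȳ_st) = 37.594
SE(ȳ_st) = √37.594 = 6.1314

SE(ȳ_st) ≈ 6.13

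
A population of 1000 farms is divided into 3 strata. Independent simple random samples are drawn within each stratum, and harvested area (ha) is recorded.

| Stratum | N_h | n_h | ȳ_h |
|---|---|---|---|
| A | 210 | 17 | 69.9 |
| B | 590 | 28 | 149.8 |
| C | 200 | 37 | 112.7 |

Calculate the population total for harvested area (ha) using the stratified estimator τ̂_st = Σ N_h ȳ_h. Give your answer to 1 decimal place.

τ̂_st ≈ 125601.0

τ̂_st = Σ N_h ȳ_h = 210·69.9 + 590·149.8 + 200·112.7 = 125601.0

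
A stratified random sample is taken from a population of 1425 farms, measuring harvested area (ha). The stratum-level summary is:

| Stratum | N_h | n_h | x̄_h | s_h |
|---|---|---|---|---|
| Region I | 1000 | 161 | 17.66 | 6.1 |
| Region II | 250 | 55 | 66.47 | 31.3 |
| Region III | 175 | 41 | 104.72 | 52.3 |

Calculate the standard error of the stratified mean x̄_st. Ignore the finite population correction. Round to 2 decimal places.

V̂(x̄_st) = Σ W_h² s_h²/n_h, with W_h = N_h/N and N = 1425:
  stratum Region I: (1000/1425)²·6.1²/161 = 0.113816
  stratum Region II: (250/1425)²·31.3²/55 = 0.548247
  stratum Region III: (175/1425)²·52.3²/41 = 1.00616
V̂(x̄_st) = 1.66822
SE(x̄_st) = √1.66822 = 1.2916

SE(x̄_st) ≈ 1.29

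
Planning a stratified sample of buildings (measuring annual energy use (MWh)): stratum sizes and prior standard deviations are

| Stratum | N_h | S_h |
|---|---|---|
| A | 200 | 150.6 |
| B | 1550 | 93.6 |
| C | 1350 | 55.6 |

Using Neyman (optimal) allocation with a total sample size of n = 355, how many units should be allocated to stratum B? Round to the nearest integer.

Neyman allocation: n_h = n · N_h S_h / Σ N_i S_i, with n = 355.
  stratum A: N_h·S_h = 200·150.6 = 30120.00
  stratum B: N_h·S_h = 1550·93.6 = 145080.00
  stratum C: N_h·S_h = 1350·55.6 = 75060.00
Σ N_h S_h = 250260.00
n for stratum B = 355·145080.00/250260.00 = 205.800 → 206

206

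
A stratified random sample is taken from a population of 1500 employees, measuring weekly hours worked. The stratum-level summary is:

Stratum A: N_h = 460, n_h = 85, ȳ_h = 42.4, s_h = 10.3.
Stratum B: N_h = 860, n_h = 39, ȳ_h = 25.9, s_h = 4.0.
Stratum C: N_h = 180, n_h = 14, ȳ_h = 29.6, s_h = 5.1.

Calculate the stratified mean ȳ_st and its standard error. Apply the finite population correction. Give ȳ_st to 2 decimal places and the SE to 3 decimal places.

ȳ_st = Σ W_h ȳ_h = (460·42.4 + 860·25.9 + 180·29.6)/1500 = 31.40400
V̂(ȳ_st) = Σ W_h² (1 − n_h/N_h) s_h²/n_h, with W_h = N_h/N and N = 1500:
  stratum A: (460/1500)²·(1 − 85/460)·10.3²/85 = 0.095689
  stratum B: (860/1500)²·(1 − 39/860)·4.0²/39 = 0.12874
  stratum C: (180/1500)²·(1 − 14/180)·5.1²/14 = 0.0246723
V̂(ȳ_st) = 0.249102
SE(ȳ_st) = √0.249102 = 0.499101

ȳ_st ≈ 31.40, SE ≈ 0.499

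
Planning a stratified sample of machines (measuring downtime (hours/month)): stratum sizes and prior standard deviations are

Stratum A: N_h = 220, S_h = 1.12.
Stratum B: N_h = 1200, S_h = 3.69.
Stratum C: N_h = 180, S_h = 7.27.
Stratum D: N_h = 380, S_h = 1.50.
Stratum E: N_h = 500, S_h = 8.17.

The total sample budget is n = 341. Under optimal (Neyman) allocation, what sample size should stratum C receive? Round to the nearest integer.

42

Neyman allocation: n_h = n · N_h S_h / Σ N_i S_i, with n = 341.
  stratum A: N_h·S_h = 220·1.12 = 246.40
  stratum B: N_h·S_h = 1200·3.69 = 4428.00
  stratum C: N_h·S_h = 180·7.27 = 1308.60
  stratum D: N_h·S_h = 380·1.50 = 570.00
  stratum E: N_h·S_h = 500·8.17 = 4085.00
Σ N_h S_h = 10638.00
n for stratum C = 341·1308.60/10638.00 = 41.947 → 42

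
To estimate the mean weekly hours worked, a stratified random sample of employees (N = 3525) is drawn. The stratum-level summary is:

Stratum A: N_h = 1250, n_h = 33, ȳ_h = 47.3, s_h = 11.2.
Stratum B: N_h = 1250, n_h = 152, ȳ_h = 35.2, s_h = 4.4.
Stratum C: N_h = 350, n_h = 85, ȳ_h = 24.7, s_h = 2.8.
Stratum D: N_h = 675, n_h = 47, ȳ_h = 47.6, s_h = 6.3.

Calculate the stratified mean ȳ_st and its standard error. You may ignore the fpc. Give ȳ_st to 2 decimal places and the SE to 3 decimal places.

ȳ_st = Σ W_h ȳ_h = (1250·47.3 + 1250·35.2 + 350·24.7 + 675·47.6)/3525 = 40.82270
V̂(ȳ_st) = Σ W_h² s_h²/n_h, with W_h = N_h/N and N = 3525:
  stratum A: (1250/3525)²·11.2²/33 = 0.477996
  stratum B: (1250/3525)²·4.4²/152 = 0.0160163
  stratum C: (350/3525)²·2.8²/85 = 0.000909316
  stratum D: (675/3525)²·6.3²/47 = 0.0309651
V̂(ȳ_st) = 0.525886
SE(ȳ_st) = √0.525886 = 0.72518

ȳ_st ≈ 40.82, SE ≈ 0.725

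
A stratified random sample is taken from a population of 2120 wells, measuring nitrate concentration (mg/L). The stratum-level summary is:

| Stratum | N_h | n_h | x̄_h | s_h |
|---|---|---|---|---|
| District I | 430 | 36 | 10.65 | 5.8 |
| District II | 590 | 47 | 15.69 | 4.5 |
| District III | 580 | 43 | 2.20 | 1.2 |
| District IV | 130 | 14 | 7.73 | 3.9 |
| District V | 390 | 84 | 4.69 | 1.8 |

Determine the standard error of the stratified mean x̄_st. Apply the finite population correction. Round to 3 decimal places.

SE(x̄_st) ≈ 0.270

V̂(x̄_st) = Σ W_h² (1 − n_h/N_h) s_h²/n_h, with W_h = N_h/N and N = 2120:
  stratum District I: (430/2120)²·(1 − 36/430)·5.8²/36 = 0.0352246
  stratum District II: (590/2120)²·(1 − 47/590)·4.5²/47 = 0.0307119
  stratum District III: (580/2120)²·(1 − 43/580)·1.2²/43 = 0.00232073
  stratum District IV: (130/2120)²·(1 − 14/130)·3.9²/14 = 0.00364528
  stratum District V: (390/2120)²·(1 − 84/390)·1.8²/84 = 0.00102419
V̂(x̄_st) = 0.0729268
SE(x̄_st) = √0.0729268 = 0.27005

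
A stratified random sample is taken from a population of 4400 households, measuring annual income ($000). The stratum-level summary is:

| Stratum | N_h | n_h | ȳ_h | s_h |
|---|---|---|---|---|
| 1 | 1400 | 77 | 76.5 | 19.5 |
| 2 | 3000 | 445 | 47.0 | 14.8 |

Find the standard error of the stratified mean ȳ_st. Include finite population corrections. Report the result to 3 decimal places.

SE(ȳ_st) ≈ 0.817

V̂(ȳ_st) = Σ W_h² (1 − n_h/N_h) s_h²/n_h, with W_h = N_h/N and N = 4400:
  stratum 1: (1400/4400)²·(1 − 77/1400)·19.5²/77 = 0.472456
  stratum 2: (3000/4400)²·(1 − 445/3000)·14.8²/445 = 0.194881
V̂(ȳ_st) = 0.667337
SE(ȳ_st) = √0.667337 = 0.816907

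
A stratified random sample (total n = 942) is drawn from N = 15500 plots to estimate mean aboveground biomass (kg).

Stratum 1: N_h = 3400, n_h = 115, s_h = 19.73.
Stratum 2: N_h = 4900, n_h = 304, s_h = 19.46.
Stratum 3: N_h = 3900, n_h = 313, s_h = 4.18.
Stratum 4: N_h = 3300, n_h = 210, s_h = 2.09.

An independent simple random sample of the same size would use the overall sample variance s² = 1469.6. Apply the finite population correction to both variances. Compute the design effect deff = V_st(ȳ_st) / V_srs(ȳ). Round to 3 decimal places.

deff ≈ 0.190

V̂(ȳ_st) = Σ W_h² (1 − n_h/N_h) s_h²/n_h, with W_h = N_h/N and N = 15500:
  stratum 1: (3400/15500)²·(1 − 115/3400)·19.73²/115 = 0.157365
  stratum 2: (4900/15500)²·(1 − 304/4900)·19.46²/304 = 0.116768
  stratum 3: (3900/15500)²·(1 − 313/3900)·4.18²/313 = 0.00325043
  stratum 4: (3300/15500)²·(1 − 210/3300)·2.09²/210 = 0.000882841
V_st = 0.278266
V_srs = (1 − 942/15500)·1469.6/942 = 1.46527
deff = V_st / V_srs = 0.278266/1.46527 = 0.1899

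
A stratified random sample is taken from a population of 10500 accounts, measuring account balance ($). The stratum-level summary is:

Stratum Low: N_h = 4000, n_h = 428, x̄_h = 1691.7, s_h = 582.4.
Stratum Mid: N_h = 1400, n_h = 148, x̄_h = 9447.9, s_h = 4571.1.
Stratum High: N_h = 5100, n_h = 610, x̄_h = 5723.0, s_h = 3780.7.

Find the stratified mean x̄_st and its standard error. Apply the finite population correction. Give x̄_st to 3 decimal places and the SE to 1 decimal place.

x̄_st = Σ W_h x̄_h = (4000·1691.7 + 1400·9447.9 + 5100·5723.0)/10500 = 4683.92000
V̂(x̄_st) = Σ W_h² (1 − n_h/N_h) s_h²/n_h, with W_h = N_h/N and N = 10500:
  stratum Low: (4000/10500)²·(1 − 428/4000)·582.4²/428 = 102.705
  stratum Mid: (1400/10500)²·(1 − 148/1400)·4571.1²/148 = 2244.57
  stratum High: (5100/10500)²·(1 − 610/5100)·3780.7²/610 = 4866.9
V̂(x̄_st) = 7214.18
SE(x̄_st) = √7214.18 = 84.9363

x̄_st ≈ 4683.920, SE ≈ 84.9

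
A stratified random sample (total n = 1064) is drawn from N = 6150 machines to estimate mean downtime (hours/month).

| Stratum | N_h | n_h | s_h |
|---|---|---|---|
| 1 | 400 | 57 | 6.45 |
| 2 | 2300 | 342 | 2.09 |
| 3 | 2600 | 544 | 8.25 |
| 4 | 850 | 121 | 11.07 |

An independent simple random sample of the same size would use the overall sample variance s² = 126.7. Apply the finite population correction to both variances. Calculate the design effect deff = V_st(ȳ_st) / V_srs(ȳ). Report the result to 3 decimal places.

V̂(ȳ_st) = Σ W_h² (1 − n_h/N_h) s_h²/n_h, with W_h = N_h/N and N = 6150:
  stratum 1: (400/6150)²·(1 − 57/400)·6.45²/57 = 0.00264758
  stratum 2: (2300/6150)²·(1 − 342/2300)·2.09²/342 = 0.00152075
  stratum 3: (2600/6150)²·(1 − 544/2600)·8.25²/544 = 0.017683
  stratum 4: (850/6150)²·(1 − 121/850)·11.07²/121 = 0.0165923
V_st = 0.0384436
V_srs = (1 − 1064/6150)·126.7/1064 = 0.0984773
deff = V_st / V_srs = 0.0384436/0.0984773 = 0.3904

deff ≈ 0.390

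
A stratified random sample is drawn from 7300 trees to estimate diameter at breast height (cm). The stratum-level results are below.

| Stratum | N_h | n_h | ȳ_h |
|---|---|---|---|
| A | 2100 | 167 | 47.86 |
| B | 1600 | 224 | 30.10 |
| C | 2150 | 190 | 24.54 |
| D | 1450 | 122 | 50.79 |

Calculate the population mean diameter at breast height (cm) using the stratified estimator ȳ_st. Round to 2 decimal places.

N = Σ N_h = 7300. Stratum weights W_h = N_h/N.
ȳ_st = (2100·47.86 + 1600·30.10 + 2150·24.54 + 1450·50.79) / 7300 = 37.6812

ȳ_st ≈ 37.68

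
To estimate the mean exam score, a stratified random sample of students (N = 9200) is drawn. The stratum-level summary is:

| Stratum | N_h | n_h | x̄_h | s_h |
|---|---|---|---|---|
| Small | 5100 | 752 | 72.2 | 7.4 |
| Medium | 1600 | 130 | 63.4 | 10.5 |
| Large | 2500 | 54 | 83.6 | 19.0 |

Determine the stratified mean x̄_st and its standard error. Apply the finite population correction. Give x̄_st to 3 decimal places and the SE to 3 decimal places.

x̄_st ≈ 73.767, SE ≈ 0.725

x̄_st = Σ W_h x̄_h = (5100·72.2 + 1600·63.4 + 2500·83.6)/9200 = 73.76739
V̂(x̄_st) = Σ W_h² (1 − n_h/N_h) s_h²/n_h, with W_h = N_h/N and N = 9200:
  stratum Small: (5100/9200)²·(1 − 752/5100)·7.4²/752 = 0.0190779
  stratum Medium: (1600/9200)²·(1 − 130/1600)·10.5²/130 = 0.0235666
  stratum Large: (2500/9200)²·(1 − 54/2500)·19.0²/54 = 0.482986
V̂(x̄_st) = 0.52563
SE(x̄_st) = √0.52563 = 0.725004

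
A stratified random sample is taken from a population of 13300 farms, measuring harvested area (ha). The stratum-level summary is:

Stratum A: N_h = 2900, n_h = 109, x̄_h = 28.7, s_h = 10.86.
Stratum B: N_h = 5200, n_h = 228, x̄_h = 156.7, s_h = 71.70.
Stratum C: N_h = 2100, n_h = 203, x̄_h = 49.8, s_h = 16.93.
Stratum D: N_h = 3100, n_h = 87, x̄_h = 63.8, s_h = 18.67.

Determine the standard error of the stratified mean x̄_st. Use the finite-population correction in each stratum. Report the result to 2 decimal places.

SE(x̄_st) ≈ 1.89

V̂(x̄_st) = Σ W_h² (1 − n_h/N_h) s_h²/n_h, with W_h = N_h/N and N = 13300:
  stratum A: (2900/13300)²·(1 − 109/2900)·10.86²/109 = 0.0495094
  stratum B: (5200/13300)²·(1 − 228/5200)·71.70²/228 = 3.2956
  stratum C: (2100/13300)²·(1 − 203/2100)·16.93²/203 = 0.0317981
  stratum D: (3100/13300)²·(1 − 87/3100)·18.67²/87 = 0.211557
V̂(x̄_st) = 3.58847
SE(x̄_st) = √3.58847 = 1.89432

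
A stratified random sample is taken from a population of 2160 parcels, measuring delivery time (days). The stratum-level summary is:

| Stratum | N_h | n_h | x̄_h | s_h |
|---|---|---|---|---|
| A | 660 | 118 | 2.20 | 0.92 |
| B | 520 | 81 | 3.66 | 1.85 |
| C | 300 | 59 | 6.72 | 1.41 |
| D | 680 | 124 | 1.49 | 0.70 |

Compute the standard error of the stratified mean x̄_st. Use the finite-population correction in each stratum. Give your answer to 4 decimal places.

V̂(x̄_st) = Σ W_h² (1 − n_h/N_h) s_h²/n_h, with W_h = N_h/N and N = 2160:
  stratum A: (660/2160)²·(1 − 118/660)·0.92²/118 = 0.000549958
  stratum B: (520/2160)²·(1 − 81/520)·1.85²/81 = 0.00206737
  stratum C: (300/2160)²·(1 − 59/300)·1.41²/59 = 0.000522176
  stratum D: (680/2160)²·(1 − 124/680)·0.70²/124 = 0.000320222
V̂(x̄_st) = 0.00345973
SE(x̄_st) = √0.00345973 = 0.0588195

SE(x̄_st) ≈ 0.0588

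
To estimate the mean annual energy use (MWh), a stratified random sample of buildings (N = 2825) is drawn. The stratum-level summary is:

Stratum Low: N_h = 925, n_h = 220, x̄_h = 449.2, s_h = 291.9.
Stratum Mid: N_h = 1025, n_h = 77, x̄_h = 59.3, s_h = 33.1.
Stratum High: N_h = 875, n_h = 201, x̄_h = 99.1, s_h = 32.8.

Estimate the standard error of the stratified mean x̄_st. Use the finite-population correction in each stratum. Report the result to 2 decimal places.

V̂(x̄_st) = Σ W_h² (1 − n_h/N_h) s_h²/n_h, with W_h = N_h/N and N = 2825:
  stratum Low: (925/2825)²·(1 − 220/925)·291.9²/220 = 31.6475
  stratum Mid: (1025/2825)²·(1 − 77/1025)·33.1²/77 = 1.73245
  stratum High: (875/2825)²·(1 − 201/875)·32.8²/201 = 0.395533
V̂(x̄_st) = 33.7755
SE(x̄_st) = √33.7755 = 5.81167

SE(x̄_st) ≈ 5.81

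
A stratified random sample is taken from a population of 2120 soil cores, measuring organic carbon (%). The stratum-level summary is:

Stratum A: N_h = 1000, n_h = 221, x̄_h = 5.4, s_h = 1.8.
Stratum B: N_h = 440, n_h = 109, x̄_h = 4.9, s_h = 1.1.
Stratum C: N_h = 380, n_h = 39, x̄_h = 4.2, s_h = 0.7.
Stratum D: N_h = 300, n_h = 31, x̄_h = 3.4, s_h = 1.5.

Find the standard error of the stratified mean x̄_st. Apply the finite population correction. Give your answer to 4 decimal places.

V̂(x̄_st) = Σ W_h² (1 − n_h/N_h) s_h²/n_h, with W_h = N_h/N and N = 2120:
  stratum A: (1000/2120)²·(1 − 221/1000)·1.8²/221 = 0.00254108
  stratum B: (440/2120)²·(1 − 109/440)·1.1²/109 = 0.000359723
  stratum C: (380/2120)²·(1 − 39/380)·0.7²/39 = 0.000362241
  stratum D: (300/2120)²·(1 − 31/300)·1.5²/31 = 0.00130323
V̂(x̄_st) = 0.00456628
SE(x̄_st) = √0.00456628 = 0.0675743

SE(x̄_st) ≈ 0.0676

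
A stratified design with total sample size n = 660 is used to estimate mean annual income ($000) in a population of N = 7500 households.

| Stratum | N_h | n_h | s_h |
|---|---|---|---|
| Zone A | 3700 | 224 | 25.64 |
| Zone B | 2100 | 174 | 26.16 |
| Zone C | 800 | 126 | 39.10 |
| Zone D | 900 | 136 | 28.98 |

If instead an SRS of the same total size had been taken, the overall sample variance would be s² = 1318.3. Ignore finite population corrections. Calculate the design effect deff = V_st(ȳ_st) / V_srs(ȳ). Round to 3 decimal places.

V̂(ȳ_st) = Σ W_h² s_h²/n_h, with W_h = N_h/N and N = 7500:
  stratum Zone A: (3700/7500)²·25.64²/224 = 0.714281
  stratum Zone B: (2100/7500)²·26.16²/174 = 0.308349
  stratum Zone C: (800/7500)²·39.10²/126 = 0.138051
  stratum Zone D: (900/7500)²·28.98²/136 = 0.0889243
V_st = 1.24961
V_srs = s²/n = 1318.3/660 = 1.99742
deff = V_st / V_srs = 1.24961/1.99742 = 0.6256

deff ≈ 0.626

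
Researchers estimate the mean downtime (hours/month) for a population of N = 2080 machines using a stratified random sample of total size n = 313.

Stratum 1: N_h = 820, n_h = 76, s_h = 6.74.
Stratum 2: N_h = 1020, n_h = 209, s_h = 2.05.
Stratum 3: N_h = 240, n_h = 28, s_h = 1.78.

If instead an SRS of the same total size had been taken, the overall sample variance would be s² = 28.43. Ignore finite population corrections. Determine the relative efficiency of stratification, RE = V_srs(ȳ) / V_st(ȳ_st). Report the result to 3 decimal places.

V̂(ȳ_st) = Σ W_h² s_h²/n_h, with W_h = N_h/N and N = 2080:
  stratum 1: (820/2080)²·6.74²/76 = 0.0928982
  stratum 2: (1020/2080)²·2.05²/209 = 0.00483543
  stratum 3: (240/2080)²·1.78²/28 = 0.00150653
V_st = 0.0992401
V_srs = s²/n = 28.43/313 = 0.0908307
Relative efficiency = V_srs / V_st = 0.0908307/0.0992401 = 0.9153

RE ≈ 0.915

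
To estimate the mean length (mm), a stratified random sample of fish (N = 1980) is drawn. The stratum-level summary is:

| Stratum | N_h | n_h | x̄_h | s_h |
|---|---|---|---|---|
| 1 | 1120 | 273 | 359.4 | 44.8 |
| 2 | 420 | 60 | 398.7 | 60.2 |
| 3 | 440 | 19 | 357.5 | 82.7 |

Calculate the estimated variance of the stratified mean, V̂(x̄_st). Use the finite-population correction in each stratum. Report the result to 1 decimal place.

V̂(x̄_st) = Σ W_h² (1 − n_h/N_h) s_h²/n_h, with W_h = N_h/N and N = 1980:
  stratum 1: (1120/1980)²·(1 − 273/1120)·44.8²/273 = 1.77895
  stratum 2: (420/1980)²·(1 − 60/420)·60.2²/60 = 2.3295
  stratum 3: (440/1980)²·(1 − 19/440)·82.7²/19 = 17.0083
V̂(x̄_st) = 21.1168

V̂(x̄_st) ≈ 21.1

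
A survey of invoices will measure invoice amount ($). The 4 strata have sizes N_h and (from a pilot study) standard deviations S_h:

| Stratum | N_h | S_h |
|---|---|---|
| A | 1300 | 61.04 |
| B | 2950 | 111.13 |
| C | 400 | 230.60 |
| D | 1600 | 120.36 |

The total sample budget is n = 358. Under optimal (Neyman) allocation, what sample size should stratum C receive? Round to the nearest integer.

Neyman allocation: n_h = n · N_h S_h / Σ N_i S_i, with n = 358.
  stratum A: N_h·S_h = 1300·61.04 = 79352.00
  stratum B: N_h·S_h = 2950·111.13 = 327833.50
  stratum C: N_h·S_h = 400·230.60 = 92240.00
  stratum D: N_h·S_h = 1600·120.36 = 192576.00
Σ N_h S_h = 692001.50
n for stratum C = 358·92240.00/692001.50 = 47.719 → 48

48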